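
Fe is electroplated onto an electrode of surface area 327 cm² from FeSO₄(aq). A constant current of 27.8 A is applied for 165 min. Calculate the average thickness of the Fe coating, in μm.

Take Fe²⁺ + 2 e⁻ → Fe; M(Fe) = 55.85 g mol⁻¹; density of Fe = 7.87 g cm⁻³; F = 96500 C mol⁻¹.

309 μm

Q = I·t = 27.80 × 9900.0 = 275200 C; n(e⁻) = 2.852 mol.
n(Fe) = n(e⁻)/2 = 1.426 mol, so m = 1.426 × 55.85 = 79.64 g.
Volume = m/ρ = 79.64 / 7.87 = 10.12 cm³.
Thickness = V/A = 10.12 / 327 = 0.0309 cm = 309 μm.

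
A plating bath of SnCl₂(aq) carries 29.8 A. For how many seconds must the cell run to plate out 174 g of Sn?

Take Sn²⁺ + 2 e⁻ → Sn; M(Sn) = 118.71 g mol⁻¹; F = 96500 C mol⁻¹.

n(Sn) = m/M = 174 / 118.71 = 1.466 mol.
Each Sn atom requires 2 electrons, so n(e⁻) = 2 × 1.466 = 2.932 mol.
Q = n(e⁻)·F = 2.932 × 96500 = 282900 C.
t = Q/I = 282900 / 29.80 A = 9493 s.

9490 s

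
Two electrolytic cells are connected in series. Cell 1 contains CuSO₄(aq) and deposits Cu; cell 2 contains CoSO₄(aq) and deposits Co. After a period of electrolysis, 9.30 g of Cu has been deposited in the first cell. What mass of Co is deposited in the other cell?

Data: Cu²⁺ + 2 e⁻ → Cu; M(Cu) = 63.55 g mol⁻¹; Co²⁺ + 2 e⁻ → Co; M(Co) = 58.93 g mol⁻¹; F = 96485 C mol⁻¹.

8.62 g

n(Cu) = 9.30 / 63.55 = 0.1463 mol.
Since Cu²⁺ + 2 e⁻ → Cu, n(e⁻) passed = 2 × 0.1463 = 0.2927 mol.
Cells in series carry the same charge, so the same 0.2927 mol of electrons passes through cell 2.
Co²⁺ + 2 e⁻ → Co, so n(Co) = 0.2927 / 2 = 0.1463 mol.
m(Co) = 0.1463 × 58.93 = 8.62 g.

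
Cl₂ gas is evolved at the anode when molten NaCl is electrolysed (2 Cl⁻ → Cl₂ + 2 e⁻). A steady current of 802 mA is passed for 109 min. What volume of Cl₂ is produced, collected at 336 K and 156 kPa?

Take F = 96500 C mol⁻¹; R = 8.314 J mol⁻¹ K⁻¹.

0.487 L

Q = I·t = 0.8020 A × 6540.0 s = 5245 C.
n(e⁻) = Q/F = 5245 / 96500 = 0.05435 mol.
2 electrons are transferred per Cl₂ molecule, so n(Cl₂) = 0.05435 / 2 = 0.02718 mol.
V = nRT/P = (0.02718 × 8.314 × 336) / (156 × 10³ Pa) = 4.87 × 10⁻⁴ m³ = 0.487 L.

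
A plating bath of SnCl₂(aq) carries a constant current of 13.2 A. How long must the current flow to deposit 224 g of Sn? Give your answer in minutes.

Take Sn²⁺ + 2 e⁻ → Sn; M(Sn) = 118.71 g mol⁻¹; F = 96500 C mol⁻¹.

n(Sn) = m/M = 224 / 118.71 = 1.887 mol.
Each Sn atom requires 2 electrons, so n(e⁻) = 2 × 1.887 = 3.774 mol.
Q = n(e⁻)·F = 3.774 × 96500 = 364200 C.
t = Q/I = 364200 / 13.20 A = 27590 s = 460 min.

460 min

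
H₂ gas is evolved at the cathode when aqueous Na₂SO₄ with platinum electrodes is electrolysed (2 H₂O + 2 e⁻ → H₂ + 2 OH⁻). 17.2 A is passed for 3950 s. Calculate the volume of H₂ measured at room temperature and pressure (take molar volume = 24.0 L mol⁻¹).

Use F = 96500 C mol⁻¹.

8.45 L

Q = I·t = 17.20 A × 3950.0 s = 67940 C.
n(e⁻) = Q/F = 67940 / 96500 = 0.7040 mol.
2 electrons are transferred per H₂ molecule, so n(H₂) = 0.7040 / 2 = 0.3520 mol.
V = n × V_m = 0.3520 × 24.0 = 8.45 L.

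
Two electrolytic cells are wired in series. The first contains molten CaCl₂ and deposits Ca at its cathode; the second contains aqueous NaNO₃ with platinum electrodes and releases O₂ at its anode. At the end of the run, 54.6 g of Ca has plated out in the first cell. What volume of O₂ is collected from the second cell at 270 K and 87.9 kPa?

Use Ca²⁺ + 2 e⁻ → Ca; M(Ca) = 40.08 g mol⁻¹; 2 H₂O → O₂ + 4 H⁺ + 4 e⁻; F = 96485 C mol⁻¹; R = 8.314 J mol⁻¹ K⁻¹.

17.4 L

n(Ca) = 54.6 / 40.08 = 1.362 mol, so n(e⁻) = 2 × 1.362 = 2.725 mol.
The cells are in series, so the same 2.725 mol of electrons passes through the second cell.
2 H₂O → O₂ + 4 H⁺ + 4 e⁻ — 4 mol e⁻ per mol O₂, so n(O₂) = 2.725/4 = 0.6811 mol.
V = nRT/P = (0.6811 × 8.314 × 270) / (87.9 × 10³) = 0.0174 m³ = 17.4 L.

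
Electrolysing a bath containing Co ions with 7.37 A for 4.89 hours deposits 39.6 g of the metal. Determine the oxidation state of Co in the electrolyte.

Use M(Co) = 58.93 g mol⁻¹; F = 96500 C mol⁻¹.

+2

Q = I·t = 7.370 A × 17604 s = 129700 C, so n(e⁻) = 129700/96500 = 1.344 mol.
n(Co) deposited = 39.6 / 58.93 = 0.6720 mol.
Electrons per atom = n(e⁻)/n(Co) = 1.344 / 0.6720 = 2.00 ≈ 2, so the ion is Co²⁺.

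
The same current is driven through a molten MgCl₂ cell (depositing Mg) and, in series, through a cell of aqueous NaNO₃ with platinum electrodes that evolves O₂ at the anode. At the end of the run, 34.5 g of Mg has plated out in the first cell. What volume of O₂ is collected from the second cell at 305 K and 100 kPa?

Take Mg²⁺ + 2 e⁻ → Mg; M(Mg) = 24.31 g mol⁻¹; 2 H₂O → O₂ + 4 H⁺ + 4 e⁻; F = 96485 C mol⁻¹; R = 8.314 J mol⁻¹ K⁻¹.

n(Mg) = 34.5 / 24.31 = 1.419 mol, so n(e⁻) = 2 × 1.419 = 2.838 mol.
The cells are in series, so the same 2.838 mol of electrons passes through the second cell.
2 H₂O → O₂ + 4 H⁺ + 4 e⁻ — 4 mol e⁻ per mol O₂, so n(O₂) = 2.838/4 = 0.7096 mol.
V = nRT/P = (0.7096 × 8.314 × 305) / (100 × 10³) = 0.0180 m³ = 18.0 L.

18.0 L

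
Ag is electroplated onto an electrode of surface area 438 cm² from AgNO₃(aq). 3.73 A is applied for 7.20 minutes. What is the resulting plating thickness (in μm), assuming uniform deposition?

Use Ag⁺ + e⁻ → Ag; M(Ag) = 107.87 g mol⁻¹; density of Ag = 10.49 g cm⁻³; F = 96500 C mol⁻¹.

3.92 μm

Q = I·t = 3.730 × 432.00 = 1611 C; n(e⁻) = 0.01670 mol.
n(Ag) = n(e⁻)/1 = 0.01670 mol, so m = 0.01670 × 107.87 = 1.801 g.
Volume = m/ρ = 1.801 / 10.49 = 0.1717 cm³.
Thickness = V/A = 0.1717 / 438 = 3.92 × 10⁻⁴ cm = 3.92 μm.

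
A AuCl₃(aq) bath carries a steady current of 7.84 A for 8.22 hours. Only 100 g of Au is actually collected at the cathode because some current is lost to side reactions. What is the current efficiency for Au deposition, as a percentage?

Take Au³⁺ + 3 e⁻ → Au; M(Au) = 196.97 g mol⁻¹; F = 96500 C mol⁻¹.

63.4 %

Q = I·t = 7.840 × 29592 = 232000 C; n(e⁻) = 232000/96500 = 2.404 mol.
Theoretical n(Au) = n(e⁻)/3 = 0.8014 mol, i.e. m_theo = 0.8014 × 196.97 = 157.8 g.
Efficiency = m_actual / m_theo = 100 / 157.8 = 63.4 %.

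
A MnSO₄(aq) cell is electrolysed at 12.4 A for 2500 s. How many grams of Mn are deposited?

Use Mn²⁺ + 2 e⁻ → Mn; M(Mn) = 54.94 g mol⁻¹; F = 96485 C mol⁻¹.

8.83 g

Q = I·t = 12.40 A × 2500.0 s = 31000 C.
n(e⁻) = Q/F = 31000 / 96485 = 0.3213 mol.
Mn²⁺ + 2 e⁻ → Mn, so n(Mn) = n(e⁻)/2 = 0.1606 mol.
m = n·M = 0.1606 × 54.94 = 8.83 g.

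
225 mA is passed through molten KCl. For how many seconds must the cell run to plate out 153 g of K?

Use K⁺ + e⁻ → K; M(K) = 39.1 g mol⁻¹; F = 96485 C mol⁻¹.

1.68 × 10⁶ s

n(K) = m/M = 153 / 39.1 = 3.913 mol.
Each K atom requires 1 electron, so n(e⁻) = 1 × 3.913 = 3.913 mol.
Q = n(e⁻)·F = 3.913 × 96485 = 377600 C.
t = Q/I = 377600 / 0.2250 A = 1678000 s.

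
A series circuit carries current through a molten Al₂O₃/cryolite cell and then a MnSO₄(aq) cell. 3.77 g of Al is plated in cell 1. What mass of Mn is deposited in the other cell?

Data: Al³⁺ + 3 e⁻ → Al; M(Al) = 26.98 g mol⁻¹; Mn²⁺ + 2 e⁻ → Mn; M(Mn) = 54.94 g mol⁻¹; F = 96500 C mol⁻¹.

11.5 g

n(Al) = 3.77 / 26.98 = 0.1397 mol.
Since Al³⁺ + 3 e⁻ → Al, n(e⁻) passed = 3 × 0.1397 = 0.4192 mol.
Cells in series carry the same charge, so the same 0.4192 mol of electrons passes through cell 2.
Mn²⁺ + 2 e⁻ → Mn, so n(Mn) = 0.4192 / 2 = 0.2096 mol.
m(Mn) = 0.2096 × 54.94 = 11.5 g.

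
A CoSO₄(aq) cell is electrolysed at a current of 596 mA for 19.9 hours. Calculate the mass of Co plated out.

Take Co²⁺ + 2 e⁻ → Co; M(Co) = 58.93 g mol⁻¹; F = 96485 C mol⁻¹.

Q = I·t = 0.5960 A × 71640 s = 42700 C.
n(e⁻) = Q/F = 42700 / 96485 = 0.4425 mol.
Co²⁺ + 2 e⁻ → Co, so n(Co) = n(e⁻)/2 = 0.2213 mol.
m = n·M = 0.2213 × 58.93 = 13.0 g.

13.0 g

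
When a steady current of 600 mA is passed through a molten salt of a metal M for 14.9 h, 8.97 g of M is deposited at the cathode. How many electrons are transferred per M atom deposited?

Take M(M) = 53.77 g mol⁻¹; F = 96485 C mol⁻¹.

Q = I·t = 0.6000 A × 53640 s = 32180 C, so n(e⁻) = 32180/96485 = 0.3336 mol.
n(M) deposited = 8.97 / 53.77 = 0.1668 mol.
Electrons per atom = n(e⁻)/n(M) = 0.3336 / 0.1668 = 2.00 ≈ 2, so the ion is M²⁺.

2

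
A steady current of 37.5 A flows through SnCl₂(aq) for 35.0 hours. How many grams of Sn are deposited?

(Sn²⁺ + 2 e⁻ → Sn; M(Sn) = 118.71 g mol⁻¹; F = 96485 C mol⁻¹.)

2910 g

Q = I·t = 37.50 A × 126000 s = 4725000 C.
n(e⁻) = Q/F = 4725000 / 96485 = 48.97 mol.
Sn²⁺ + 2 e⁻ → Sn, so n(Sn) = n(e⁻)/2 = 24.49 mol.
m = n·M = 24.49 × 118.71 = 2910 g.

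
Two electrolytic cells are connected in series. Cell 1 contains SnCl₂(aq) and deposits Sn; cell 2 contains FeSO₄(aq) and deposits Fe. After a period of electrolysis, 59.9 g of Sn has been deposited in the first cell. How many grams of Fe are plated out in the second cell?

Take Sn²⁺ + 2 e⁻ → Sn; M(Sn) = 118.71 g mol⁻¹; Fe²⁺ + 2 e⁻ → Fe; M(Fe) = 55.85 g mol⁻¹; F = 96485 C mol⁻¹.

28.2 g

n(Sn) = 59.9 / 118.71 = 0.5046 mol.
Since Sn²⁺ + 2 e⁻ → Sn, n(e⁻) passed = 2 × 0.5046 = 1.009 mol.
Cells in series carry the same charge, so the same 1.009 mol of electrons passes through cell 2.
Fe²⁺ + 2 e⁻ → Fe, so n(Fe) = 1.009 / 2 = 0.5046 mol.
m(Fe) = 0.5046 × 55.85 = 28.2 g.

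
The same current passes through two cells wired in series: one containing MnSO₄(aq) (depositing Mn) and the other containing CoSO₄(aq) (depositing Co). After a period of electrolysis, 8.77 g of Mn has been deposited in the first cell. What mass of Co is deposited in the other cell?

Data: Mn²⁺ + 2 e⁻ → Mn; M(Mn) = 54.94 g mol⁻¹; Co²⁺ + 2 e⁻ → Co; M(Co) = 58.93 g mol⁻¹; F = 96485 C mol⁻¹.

9.41 g

n(Mn) = 8.77 / 54.94 = 0.1596 mol.
Since Mn²⁺ + 2 e⁻ → Mn, n(e⁻) passed = 2 × 0.1596 = 0.3193 mol.
Cells in series carry the same charge, so the same 0.3193 mol of electrons passes through cell 2.
Co²⁺ + 2 e⁻ → Co, so n(Co) = 0.3193 / 2 = 0.1596 mol.
m(Co) = 0.1596 × 58.93 = 9.41 g.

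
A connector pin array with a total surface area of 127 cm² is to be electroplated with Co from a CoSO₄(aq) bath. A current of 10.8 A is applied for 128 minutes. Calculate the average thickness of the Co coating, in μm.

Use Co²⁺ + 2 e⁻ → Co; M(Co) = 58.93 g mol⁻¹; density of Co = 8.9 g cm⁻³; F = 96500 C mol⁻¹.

Q = I·t = 10.80 × 7680.0 = 82940 C; n(e⁻) = 0.8595 mol.
n(Co) = n(e⁻)/2 = 0.4298 mol, so m = 0.4298 × 58.93 = 25.33 g.
Volume = m/ρ = 25.33 / 8.9 = 2.846 cm³.
Thickness = V/A = 2.846 / 127 = 0.0224 cm = 224 μm.

224 μm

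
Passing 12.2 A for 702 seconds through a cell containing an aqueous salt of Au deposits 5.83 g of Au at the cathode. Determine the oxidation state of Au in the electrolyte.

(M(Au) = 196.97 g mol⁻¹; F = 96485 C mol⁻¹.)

Q = I·t = 12.20 A × 702.00 s = 8564 C, so n(e⁻) = 8564/96485 = 0.08876 mol.
n(Au) deposited = 5.83 / 196.97 = 0.02960 mol.
Electrons per atom = n(e⁻)/n(Au) = 0.08876 / 0.02960 = 3.00 ≈ 3, so the ion is Au³⁺.

+3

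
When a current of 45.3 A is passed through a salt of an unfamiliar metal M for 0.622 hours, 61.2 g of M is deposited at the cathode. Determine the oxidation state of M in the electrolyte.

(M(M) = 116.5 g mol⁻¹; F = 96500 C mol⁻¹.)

+2

Q = I·t = 45.30 A × 2239.2 s = 101400 C, so n(e⁻) = 101400/96500 = 1.051 mol.
n(M) deposited = 61.2 / 116.5 = 0.5253 mol.
Electrons per atom = n(e⁻)/n(M) = 1.051 / 0.5253 = 2.00 ≈ 2, so the ion is M²⁺.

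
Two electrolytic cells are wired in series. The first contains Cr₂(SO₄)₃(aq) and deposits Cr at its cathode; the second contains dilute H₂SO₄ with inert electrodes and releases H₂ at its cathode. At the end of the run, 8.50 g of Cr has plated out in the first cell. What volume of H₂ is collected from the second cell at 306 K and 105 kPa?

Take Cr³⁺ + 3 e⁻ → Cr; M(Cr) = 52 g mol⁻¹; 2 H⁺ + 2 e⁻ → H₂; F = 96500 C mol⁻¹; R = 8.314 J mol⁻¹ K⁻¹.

5.94 L

n(Cr) = 8.50 / 52 = 0.1635 mol, so n(e⁻) = 3 × 0.1635 = 0.4904 mol.
The cells are in series, so the same 0.4904 mol of electrons passes through the second cell.
2 H⁺ + 2 e⁻ → H₂ — 2 mol e⁻ per mol H₂, so n(H₂) = 0.4904/2 = 0.2452 mol.
V = nRT/P = (0.2452 × 8.314 × 306) / (105 × 10³) = 0.00594 m³ = 5.94 L.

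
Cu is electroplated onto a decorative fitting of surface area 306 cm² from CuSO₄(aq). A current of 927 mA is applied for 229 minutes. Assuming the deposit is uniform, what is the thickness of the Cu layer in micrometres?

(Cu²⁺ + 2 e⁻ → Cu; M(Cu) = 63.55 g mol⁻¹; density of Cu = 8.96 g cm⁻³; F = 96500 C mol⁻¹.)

Q = I·t = 0.9270 × 13740 = 12740 C; n(e⁻) = 0.1320 mol.
n(Cu) = n(e⁻)/2 = 0.06599 mol, so m = 0.06599 × 63.55 = 4.194 g.
Volume = m/ρ = 4.194 / 8.96 = 0.4681 cm³.
Thickness = V/A = 0.4681 / 306 = 0.00153 cm = 15.3 μm.

15.3 μm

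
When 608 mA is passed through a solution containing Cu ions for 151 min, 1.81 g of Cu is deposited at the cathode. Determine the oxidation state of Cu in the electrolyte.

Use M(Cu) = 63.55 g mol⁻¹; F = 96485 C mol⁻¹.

Q = I·t = 0.6080 A × 9060.0 s = 5508 C, so n(e⁻) = 5508/96485 = 0.05709 mol.
n(Cu) deposited = 1.81 / 63.55 = 0.02848 mol.
Electrons per atom = n(e⁻)/n(Cu) = 0.05709 / 0.02848 = 2.00 ≈ 2, so the ion is Cu²⁺.

+2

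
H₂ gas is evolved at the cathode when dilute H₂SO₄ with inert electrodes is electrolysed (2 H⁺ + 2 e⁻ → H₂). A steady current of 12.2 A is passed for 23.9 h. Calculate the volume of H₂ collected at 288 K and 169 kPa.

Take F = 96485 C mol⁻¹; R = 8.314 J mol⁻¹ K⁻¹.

Q = I·t = 12.20 A × 86040 s = 1050000 C.
n(e⁻) = Q/F = 1050000 / 96485 = 10.88 mol.
2 electrons are transferred per H₂ molecule, so n(H₂) = 10.88 / 2 = 5.440 mol.
V = nRT/P = (5.440 × 8.314 × 288) / (169 × 10³ Pa) = 0.0771 m³ = 77.1 L.

77.1 L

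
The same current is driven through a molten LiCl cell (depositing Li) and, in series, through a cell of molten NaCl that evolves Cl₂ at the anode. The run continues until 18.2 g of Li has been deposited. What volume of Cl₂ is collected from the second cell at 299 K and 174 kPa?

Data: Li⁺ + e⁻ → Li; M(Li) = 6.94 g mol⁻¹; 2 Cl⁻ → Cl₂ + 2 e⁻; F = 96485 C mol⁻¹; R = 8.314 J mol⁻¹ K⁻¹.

n(Li) = 18.2 / 6.94 = 2.622 mol, so n(e⁻) = 1 × 2.622 = 2.622 mol.
The cells are in series, so the same 2.622 mol of electrons passes through the second cell.
2 Cl⁻ → Cl₂ + 2 e⁻ — 2 mol e⁻ per mol Cl₂, so n(Cl₂) = 2.622/2 = 1.311 mol.
V = nRT/P = (1.311 × 8.314 × 299) / (174 × 10³) = 0.0187 m³ = 18.7 L.

18.7 L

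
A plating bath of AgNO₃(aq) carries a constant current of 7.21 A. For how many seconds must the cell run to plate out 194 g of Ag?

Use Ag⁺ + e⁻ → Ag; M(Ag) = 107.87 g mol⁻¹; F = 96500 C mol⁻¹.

24100 s

n(Ag) = m/M = 194 / 107.87 = 1.798 mol.
Each Ag atom requires 1 electron, so n(e⁻) = 1 × 1.798 = 1.798 mol.
Q = n(e⁻)·F = 1.798 × 96500 = 173600 C.
t = Q/I = 173600 / 7.210 A = 24070 s.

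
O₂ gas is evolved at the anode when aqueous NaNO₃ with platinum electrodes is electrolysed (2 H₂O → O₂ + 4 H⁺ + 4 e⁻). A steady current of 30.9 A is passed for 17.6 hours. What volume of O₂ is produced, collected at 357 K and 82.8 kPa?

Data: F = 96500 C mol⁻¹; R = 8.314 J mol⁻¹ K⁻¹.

182 L

Q = I·t = 30.90 A × 63360 s = 1958000 C.
n(e⁻) = Q/F = 1958000 / 96500 = 20.29 mol.
4 electrons are transferred per O₂ molecule, so n(O₂) = 20.29 / 4 = 5.072 mol.
V = nRT/P = (5.072 × 8.314 × 357) / (82.8 × 10³ Pa) = 0.182 m³ = 182 L.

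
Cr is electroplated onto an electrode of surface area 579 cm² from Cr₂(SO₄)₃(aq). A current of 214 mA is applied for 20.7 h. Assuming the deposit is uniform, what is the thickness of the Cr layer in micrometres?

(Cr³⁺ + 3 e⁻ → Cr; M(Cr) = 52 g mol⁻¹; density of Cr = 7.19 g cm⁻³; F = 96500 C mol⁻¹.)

Q = I·t = 0.2140 × 74520 = 15950 C; n(e⁻) = 0.1653 mol.
n(Cr) = n(e⁻)/3 = 0.05509 mol, so m = 0.05509 × 52 = 2.864 g.
Volume = m/ρ = 2.864 / 7.19 = 0.3984 cm³.
Thickness = V/A = 0.3984 / 579 = 6.88 × 10⁻⁴ cm = 6.88 μm.

6.88 μm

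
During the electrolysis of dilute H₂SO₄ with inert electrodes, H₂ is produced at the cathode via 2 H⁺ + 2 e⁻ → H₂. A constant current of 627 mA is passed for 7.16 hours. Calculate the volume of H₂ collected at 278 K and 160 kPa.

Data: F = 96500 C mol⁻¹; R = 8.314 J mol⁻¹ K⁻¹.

Q = I·t = 0.6270 A × 25776 s = 16160 C.
n(e⁻) = Q/F = 16160 / 96500 = 0.1675 mol.
2 electrons are transferred per H₂ molecule, so n(H₂) = 0.1675 / 2 = 0.08374 mol.
V = nRT/P = (0.08374 × 8.314 × 278) / (160 × 10³ Pa) = 0.00121 m³ = 1.21 L.

1.21 L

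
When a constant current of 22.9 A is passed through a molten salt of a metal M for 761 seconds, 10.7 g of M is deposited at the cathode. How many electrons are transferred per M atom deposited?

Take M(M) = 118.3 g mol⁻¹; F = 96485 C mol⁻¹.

2

Q = I·t = 22.90 A × 761.00 s = 17430 C, so n(e⁻) = 17430/96485 = 0.1806 mol.
n(M) deposited = 10.7 / 118.3 = 0.09045 mol.
Electrons per atom = n(e⁻)/n(M) = 0.1806 / 0.09045 = 2.00 ≈ 2, so the ion is M²⁺.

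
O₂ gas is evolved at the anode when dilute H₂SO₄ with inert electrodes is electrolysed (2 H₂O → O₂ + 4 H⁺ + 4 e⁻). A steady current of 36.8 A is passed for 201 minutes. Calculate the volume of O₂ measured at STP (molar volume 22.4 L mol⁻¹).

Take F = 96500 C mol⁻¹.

25.8 L

Q = I·t = 36.80 A × 12060 s = 443800 C.
n(e⁻) = Q/F = 443800 / 96500 = 4.599 mol.
4 electrons are transferred per O₂ molecule, so n(O₂) = 4.599 / 4 = 1.150 mol.
V = n × V_m = 1.150 × 22.4 = 25.8 L.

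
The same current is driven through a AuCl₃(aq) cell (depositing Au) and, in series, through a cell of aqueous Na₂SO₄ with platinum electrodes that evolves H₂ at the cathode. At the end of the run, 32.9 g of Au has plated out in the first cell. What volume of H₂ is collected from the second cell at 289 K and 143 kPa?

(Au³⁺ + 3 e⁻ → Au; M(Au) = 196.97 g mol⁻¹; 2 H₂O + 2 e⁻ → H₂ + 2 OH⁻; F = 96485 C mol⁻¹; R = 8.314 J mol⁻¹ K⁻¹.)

4.21 L

n(Au) = 32.9 / 196.97 = 0.1670 mol, so n(e⁻) = 3 × 0.1670 = 0.5011 mol.
The cells are in series, so the same 0.5011 mol of electrons passes through the second cell.
2 H₂O + 2 e⁻ → H₂ + 2 OH⁻ — 2 mol e⁻ per mol H₂, so n(H₂) = 0.5011/2 = 0.2505 mol.
V = nRT/P = (0.2505 × 8.314 × 289) / (143 × 10³) = 0.00421 m³ = 4.21 L.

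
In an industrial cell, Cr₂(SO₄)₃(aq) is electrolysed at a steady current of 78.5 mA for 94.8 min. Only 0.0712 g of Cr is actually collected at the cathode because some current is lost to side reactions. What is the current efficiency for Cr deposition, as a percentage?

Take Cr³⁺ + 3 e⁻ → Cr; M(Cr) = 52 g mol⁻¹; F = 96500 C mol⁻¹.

Q = I·t = 0.07850 × 5688.0 = 446.5 C; n(e⁻) = 446.5/96500 = 0.004627 mol.
Theoretical n(Cr) = n(e⁻)/3 = 0.001542 mol, i.e. m_theo = 0.001542 × 52 = 0.08020 g.
Efficiency = m_actual / m_theo = 0.0712 / 0.08020 = 88.8 %.

88.8 %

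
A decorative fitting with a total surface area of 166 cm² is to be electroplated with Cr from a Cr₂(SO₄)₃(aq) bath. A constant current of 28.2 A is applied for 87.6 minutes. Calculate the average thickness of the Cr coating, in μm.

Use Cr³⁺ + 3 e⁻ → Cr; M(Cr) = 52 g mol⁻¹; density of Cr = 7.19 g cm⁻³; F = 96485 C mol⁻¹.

223 μm

Q = I·t = 28.20 × 5256.0 = 148200 C; n(e⁻) = 1.536 mol.
n(Cr) = n(e⁻)/3 = 0.5121 mol, so m = 0.5121 × 52 = 26.63 g.
Volume = m/ρ = 26.63 / 7.19 = 3.703 cm³.
Thickness = V/A = 3.703 / 166 = 0.0223 cm = 223 μm.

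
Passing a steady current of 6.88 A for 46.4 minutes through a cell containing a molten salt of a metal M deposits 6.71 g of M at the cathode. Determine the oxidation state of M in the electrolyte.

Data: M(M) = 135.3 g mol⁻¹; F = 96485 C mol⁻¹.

Q = I·t = 6.880 A × 2784.0 s = 19150 C, so n(e⁻) = 19150/96485 = 0.1985 mol.
n(M) deposited = 6.71 / 135.3 = 0.04959 mol.
Electrons per atom = n(e⁻)/n(M) = 0.1985 / 0.04959 = 4.00 ≈ 4, so the ion is M⁴⁺.

+4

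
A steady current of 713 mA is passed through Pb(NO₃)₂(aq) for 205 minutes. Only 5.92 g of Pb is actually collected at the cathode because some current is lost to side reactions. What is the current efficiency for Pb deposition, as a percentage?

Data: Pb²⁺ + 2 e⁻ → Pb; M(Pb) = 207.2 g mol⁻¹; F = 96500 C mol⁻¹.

Q = I·t = 0.7130 × 12300 = 8770 C; n(e⁻) = 8770/96500 = 0.09088 mol.
Theoretical n(Pb) = n(e⁻)/2 = 0.04544 mol, i.e. m_theo = 0.04544 × 207.2 = 9.415 g.
Efficiency = m_actual / m_theo = 5.92 / 9.415 = 62.9 %.

62.9 %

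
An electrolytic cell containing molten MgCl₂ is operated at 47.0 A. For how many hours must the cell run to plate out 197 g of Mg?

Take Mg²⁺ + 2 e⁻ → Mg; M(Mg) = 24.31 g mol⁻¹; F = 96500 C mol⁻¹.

9.24 h

n(Mg) = m/M = 197 / 24.31 = 8.104 mol.
Each Mg atom requires 2 electrons, so n(e⁻) = 2 × 8.104 = 16.21 mol.
Q = n(e⁻)·F = 16.21 × 96500 = 1564000 C.
t = Q/I = 1564000 / 47.00 A = 33280 s = 9.24 h.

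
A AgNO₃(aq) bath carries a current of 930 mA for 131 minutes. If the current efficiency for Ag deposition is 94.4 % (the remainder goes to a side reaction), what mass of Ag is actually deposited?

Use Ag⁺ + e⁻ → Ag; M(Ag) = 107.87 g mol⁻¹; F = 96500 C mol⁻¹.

Q = I·t = 0.9300 × 7860.0 = 7310 C.
n(e⁻) = 7310/96500 = 0.07575 mol; theoretically n(Ag) = 0.07575/1 = 0.07575 mol, m_theo = 8.171 g.
At 94.4 % efficiency, m_actual = 0.944 × 8.171 = 7.71 g.

7.71 g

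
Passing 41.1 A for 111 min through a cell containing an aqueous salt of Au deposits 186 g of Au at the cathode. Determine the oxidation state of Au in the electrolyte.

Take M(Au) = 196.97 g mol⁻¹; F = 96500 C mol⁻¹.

Q = I·t = 41.10 A × 6660.0 s = 273700 C, so n(e⁻) = 273700/96500 = 2.837 mol.
n(Au) deposited = 186 / 196.97 = 0.9443 mol.
Electrons per atom = n(e⁻)/n(Au) = 2.837 / 0.9443 = 3.00 ≈ 3, so the ion is Au³⁺.

+3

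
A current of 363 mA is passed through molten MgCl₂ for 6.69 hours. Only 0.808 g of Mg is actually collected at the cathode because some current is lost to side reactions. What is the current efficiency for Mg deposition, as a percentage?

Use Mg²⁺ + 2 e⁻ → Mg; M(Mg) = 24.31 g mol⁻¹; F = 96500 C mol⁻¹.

73.4 %

Q = I·t = 0.3630 × 24084 = 8742 C; n(e⁻) = 8742/96500 = 0.09060 mol.
Theoretical n(Mg) = n(e⁻)/2 = 0.04530 mol, i.e. m_theo = 0.04530 × 24.31 = 1.101 g.
Efficiency = m_actual / m_theo = 0.808 / 1.101 = 73.4 %.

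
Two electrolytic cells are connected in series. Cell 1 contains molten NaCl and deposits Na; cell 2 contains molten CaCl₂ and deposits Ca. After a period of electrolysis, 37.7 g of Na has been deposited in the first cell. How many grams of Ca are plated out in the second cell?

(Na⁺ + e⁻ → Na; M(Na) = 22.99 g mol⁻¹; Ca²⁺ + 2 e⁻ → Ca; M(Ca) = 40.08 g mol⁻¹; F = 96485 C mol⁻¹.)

n(Na) = 37.7 / 22.99 = 1.640 mol.
Since Na⁺ + e⁻ → Na, n(e⁻) passed = 1 × 1.640 = 1.640 mol.
Cells in series carry the same charge, so the same 1.640 mol of electrons passes through cell 2.
Ca²⁺ + 2 e⁻ → Ca, so n(Ca) = 1.640 / 2 = 0.8199 mol.
m(Ca) = 0.8199 × 40.08 = 32.9 g.

32.9 g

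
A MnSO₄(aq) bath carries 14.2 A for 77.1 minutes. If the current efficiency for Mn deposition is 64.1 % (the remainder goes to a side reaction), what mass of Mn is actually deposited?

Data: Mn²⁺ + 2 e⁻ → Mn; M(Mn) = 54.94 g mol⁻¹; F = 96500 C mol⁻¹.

12.0 g

Q = I·t = 14.20 × 4626.0 = 65690 C.
n(e⁻) = 65690/96500 = 0.6807 mol; theoretically n(Mn) = 0.6807/2 = 0.3404 mol, m_theo = 18.70 g.
At 64.1 % efficiency, m_actual = 0.641 × 18.70 = 12.0 g.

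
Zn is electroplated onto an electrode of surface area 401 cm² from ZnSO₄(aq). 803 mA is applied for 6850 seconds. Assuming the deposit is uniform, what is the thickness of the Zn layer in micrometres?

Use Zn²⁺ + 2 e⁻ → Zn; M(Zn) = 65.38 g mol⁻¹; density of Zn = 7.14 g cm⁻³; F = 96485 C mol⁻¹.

6.51 μm

Q = I·t = 0.8030 × 6850.0 = 5501 C; n(e⁻) = 0.05701 mol.
n(Zn) = n(e⁻)/2 = 0.02850 mol, so m = 0.02850 × 65.38 = 1.864 g.
Volume = m/ρ = 1.864 / 7.14 = 0.2610 cm³.
Thickness = V/A = 0.2610 / 401 = 6.51 × 10⁻⁴ cm = 6.51 μm.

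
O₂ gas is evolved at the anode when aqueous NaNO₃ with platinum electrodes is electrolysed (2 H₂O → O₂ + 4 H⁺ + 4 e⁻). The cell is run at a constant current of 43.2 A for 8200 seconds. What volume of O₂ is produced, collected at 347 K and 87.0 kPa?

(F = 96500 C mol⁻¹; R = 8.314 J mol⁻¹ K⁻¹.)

30.4 L

Q = I·t = 43.20 A × 8200.0 s = 354200 C.
n(e⁻) = Q/F = 354200 / 96500 = 3.671 mol.
4 electrons are transferred per O₂ molecule, so n(O₂) = 3.671 / 4 = 0.9177 mol.
V = nRT/P = (0.9177 × 8.314 × 347) / (87.0 × 10³ Pa) = 0.0304 m³ = 30.4 L.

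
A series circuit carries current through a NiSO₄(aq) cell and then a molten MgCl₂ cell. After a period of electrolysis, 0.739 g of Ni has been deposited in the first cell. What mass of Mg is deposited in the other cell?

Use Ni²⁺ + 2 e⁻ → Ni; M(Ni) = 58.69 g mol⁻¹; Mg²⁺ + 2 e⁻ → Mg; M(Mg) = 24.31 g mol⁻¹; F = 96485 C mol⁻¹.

n(Ni) = 0.739 / 58.69 = 0.01259 mol.
Since Ni²⁺ + 2 e⁻ → Ni, n(e⁻) passed = 2 × 0.01259 = 0.02518 mol.
Cells in series carry the same charge, so the same 0.02518 mol of electrons passes through cell 2.
Mg²⁺ + 2 e⁻ → Mg, so n(Mg) = 0.02518 / 2 = 0.01259 mol.
m(Mg) = 0.01259 × 24.31 = 0.306 g.

0.306 g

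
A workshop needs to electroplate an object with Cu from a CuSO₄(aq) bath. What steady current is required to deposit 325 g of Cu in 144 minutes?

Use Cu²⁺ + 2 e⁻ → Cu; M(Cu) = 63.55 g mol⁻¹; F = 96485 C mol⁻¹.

n(Cu) = 325 / 63.55 = 5.114 mol.
n(e⁻) = 2 × 5.114 = 10.23 mol.
Q = n(e⁻)·F = 10.23 × 96485 = 986900 C.
I = Q/t = 986900 / 8640.0 s = 114 A.

114 A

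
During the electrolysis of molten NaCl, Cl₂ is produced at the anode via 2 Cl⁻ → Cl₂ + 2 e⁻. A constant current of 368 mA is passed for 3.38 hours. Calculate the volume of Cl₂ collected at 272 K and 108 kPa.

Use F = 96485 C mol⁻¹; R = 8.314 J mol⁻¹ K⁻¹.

0.486 L

Q = I·t = 0.3680 A × 12168 s = 4478 C.
n(e⁻) = Q/F = 4478 / 96485 = 0.04641 mol.
2 electrons are transferred per Cl₂ molecule, so n(Cl₂) = 0.04641 / 2 = 0.02320 mol.
V = nRT/P = (0.02320 × 8.314 × 272) / (108 × 10³ Pa) = 4.86 × 10⁻⁴ m³ = 0.486 L.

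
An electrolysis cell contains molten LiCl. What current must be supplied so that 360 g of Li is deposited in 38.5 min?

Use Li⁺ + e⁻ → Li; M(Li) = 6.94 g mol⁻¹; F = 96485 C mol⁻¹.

2170 A

n(Li) = 360 / 6.94 = 51.87 mol.
n(e⁻) = 1 × 51.87 = 51.87 mol.
Q = n(e⁻)·F = 51.87 × 96485 = 5005000 C.
I = Q/t = 5005000 / 2310.0 s = 2170 A.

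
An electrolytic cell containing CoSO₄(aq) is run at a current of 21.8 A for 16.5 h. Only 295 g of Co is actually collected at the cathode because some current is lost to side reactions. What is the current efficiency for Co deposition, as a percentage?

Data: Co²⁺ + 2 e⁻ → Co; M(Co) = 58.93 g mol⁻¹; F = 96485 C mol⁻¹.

74.6 %

Q = I·t = 21.80 × 59400 = 1295000 C; n(e⁻) = 1295000/96485 = 13.42 mol.
Theoretical n(Co) = n(e⁻)/2 = 6.710 mol, i.e. m_theo = 6.710 × 58.93 = 395.4 g.
Efficiency = m_actual / m_theo = 295 / 395.4 = 74.6 %.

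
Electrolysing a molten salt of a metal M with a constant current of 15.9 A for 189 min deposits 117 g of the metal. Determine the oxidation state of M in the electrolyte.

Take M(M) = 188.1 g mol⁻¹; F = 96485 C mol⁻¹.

Q = I·t = 15.90 A × 11340 s = 180300 C, so n(e⁻) = 180300/96485 = 1.869 mol.
n(M) deposited = 117 / 188.1 = 0.6220 mol.
Electrons per atom = n(e⁻)/n(M) = 1.869 / 0.6220 = 3.00 ≈ 3, so the ion is M³⁺.

+3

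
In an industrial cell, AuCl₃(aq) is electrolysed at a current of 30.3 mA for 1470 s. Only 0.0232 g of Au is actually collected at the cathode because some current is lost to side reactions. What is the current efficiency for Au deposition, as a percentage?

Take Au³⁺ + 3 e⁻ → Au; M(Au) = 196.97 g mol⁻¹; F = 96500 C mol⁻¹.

76.6 %

Q = I·t = 0.03030 × 1470.0 = 44.54 C; n(e⁻) = 44.54/96500 = 0.0004616 mol.
Theoretical n(Au) = n(e⁻)/3 = 0.0001539 mol, i.e. m_theo = 0.0001539 × 196.97 = 0.03030 g.
Efficiency = m_actual / m_theo = 0.0232 / 0.03030 = 76.6 %.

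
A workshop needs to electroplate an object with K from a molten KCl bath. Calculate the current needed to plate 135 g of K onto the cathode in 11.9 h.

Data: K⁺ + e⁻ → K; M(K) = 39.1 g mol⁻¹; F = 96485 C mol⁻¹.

n(K) = 135 / 39.1 = 3.453 mol.
n(e⁻) = 1 × 3.453 = 3.453 mol.
Q = n(e⁻)·F = 3.453 × 96485 = 333100 C.
I = Q/t = 333100 / 42840 s = 7.78 A.

7.78 A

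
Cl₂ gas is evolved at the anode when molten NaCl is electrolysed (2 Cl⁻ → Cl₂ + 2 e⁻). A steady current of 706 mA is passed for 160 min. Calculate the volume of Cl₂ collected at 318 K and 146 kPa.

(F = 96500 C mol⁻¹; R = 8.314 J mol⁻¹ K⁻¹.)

0.636 L

Q = I·t = 0.7060 A × 9600.0 s = 6778 C.
n(e⁻) = Q/F = 6778 / 96500 = 0.07023 mol.
2 electrons are transferred per Cl₂ molecule, so n(Cl₂) = 0.07023 / 2 = 0.03512 mol.
V = nRT/P = (0.03512 × 8.314 × 318) / (146 × 10³ Pa) = 6.36 × 10⁻⁴ m³ = 0.636 L.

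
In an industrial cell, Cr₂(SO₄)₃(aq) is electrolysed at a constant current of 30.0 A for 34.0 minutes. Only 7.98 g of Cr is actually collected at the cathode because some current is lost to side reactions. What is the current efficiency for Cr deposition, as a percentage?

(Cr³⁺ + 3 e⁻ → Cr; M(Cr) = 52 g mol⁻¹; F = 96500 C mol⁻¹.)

72.6 %

Q = I·t = 30.00 × 2040.0 = 61200 C; n(e⁻) = 61200/96500 = 0.6342 mol.
Theoretical n(Cr) = n(e⁻)/3 = 0.2114 mol, i.e. m_theo = 0.2114 × 52 = 10.99 g.
Efficiency = m_actual / m_theo = 7.98 / 10.99 = 72.6 %.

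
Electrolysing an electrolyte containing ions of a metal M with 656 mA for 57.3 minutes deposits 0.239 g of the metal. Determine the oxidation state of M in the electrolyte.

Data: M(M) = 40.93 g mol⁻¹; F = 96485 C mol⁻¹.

Q = I·t = 0.6560 A × 3438.0 s = 2255 C, so n(e⁻) = 2255/96485 = 0.02337 mol.
n(M) deposited = 0.239 / 40.93 = 0.005839 mol.
Electrons per atom = n(e⁻)/n(M) = 0.02337 / 0.005839 = 4.00 ≈ 4, so the ion is M⁴⁺.

+4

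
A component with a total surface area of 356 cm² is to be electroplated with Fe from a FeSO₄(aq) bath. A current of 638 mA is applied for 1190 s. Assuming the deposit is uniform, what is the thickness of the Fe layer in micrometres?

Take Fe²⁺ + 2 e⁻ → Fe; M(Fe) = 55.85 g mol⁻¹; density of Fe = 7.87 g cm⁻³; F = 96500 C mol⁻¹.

0.784 μm

Q = I·t = 0.6380 × 1190.0 = 759.2 C; n(e⁻) = 0.007868 mol.
n(Fe) = n(e⁻)/2 = 0.003934 mol, so m = 0.003934 × 55.85 = 0.2197 g.
Volume = m/ρ = 0.2197 / 7.87 = 0.02792 cm³.
Thickness = V/A = 0.02792 / 356 = 7.84 × 10⁻⁵ cm = 0.784 μm.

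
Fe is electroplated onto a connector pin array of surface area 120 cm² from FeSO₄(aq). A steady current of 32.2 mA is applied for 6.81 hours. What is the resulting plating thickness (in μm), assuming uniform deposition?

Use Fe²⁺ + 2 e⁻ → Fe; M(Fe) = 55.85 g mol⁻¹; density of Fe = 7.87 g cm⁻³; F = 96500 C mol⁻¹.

Q = I·t = 0.03220 × 24516 = 789.4 C; n(e⁻) = 0.008180 mol.
n(Fe) = n(e⁻)/2 = 0.004090 mol, so m = 0.004090 × 55.85 = 0.2284 g.
Volume = m/ρ = 0.2284 / 7.87 = 0.02903 cm³.
Thickness = V/A = 0.02903 / 120 = 2.42 × 10⁻⁴ cm = 2.42 μm.

2.42 μm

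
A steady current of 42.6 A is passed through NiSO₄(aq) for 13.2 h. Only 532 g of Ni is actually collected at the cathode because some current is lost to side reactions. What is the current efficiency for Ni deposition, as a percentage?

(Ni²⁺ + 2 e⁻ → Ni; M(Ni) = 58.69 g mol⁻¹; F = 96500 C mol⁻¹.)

Q = I·t = 42.60 × 47520 = 2024000 C; n(e⁻) = 2024000/96500 = 20.98 mol.
Theoretical n(Ni) = n(e⁻)/2 = 10.49 mol, i.e. m_theo = 10.49 × 58.69 = 615.6 g.
Efficiency = m_actual / m_theo = 532 / 615.6 = 86.4 %.

86.4 %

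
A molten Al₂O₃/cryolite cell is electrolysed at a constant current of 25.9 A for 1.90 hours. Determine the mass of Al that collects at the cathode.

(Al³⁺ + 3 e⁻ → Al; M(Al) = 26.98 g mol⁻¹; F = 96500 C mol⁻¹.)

16.5 g

Q = I·t = 25.90 A × 6840.0 s = 177200 C.
n(e⁻) = Q/F = 177200 / 96500 = 1.836 mol.
Al³⁺ + 3 e⁻ → Al, so n(Al) = n(e⁻)/3 = 0.6119 mol.
m = n·M = 0.6119 × 26.98 = 16.5 g.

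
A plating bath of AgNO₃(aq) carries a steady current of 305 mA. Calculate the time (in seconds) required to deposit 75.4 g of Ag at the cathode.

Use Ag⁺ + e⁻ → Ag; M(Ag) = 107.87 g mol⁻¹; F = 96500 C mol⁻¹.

2.21 × 10⁵ s

n(Ag) = m/M = 75.4 / 107.87 = 0.6990 mol.
Each Ag atom requires 1 electron, so n(e⁻) = 1 × 0.6990 = 0.6990 mol.
Q = n(e⁻)·F = 0.6990 × 96500 = 67450 C.
t = Q/I = 67450 / 0.3050 A = 221200 s.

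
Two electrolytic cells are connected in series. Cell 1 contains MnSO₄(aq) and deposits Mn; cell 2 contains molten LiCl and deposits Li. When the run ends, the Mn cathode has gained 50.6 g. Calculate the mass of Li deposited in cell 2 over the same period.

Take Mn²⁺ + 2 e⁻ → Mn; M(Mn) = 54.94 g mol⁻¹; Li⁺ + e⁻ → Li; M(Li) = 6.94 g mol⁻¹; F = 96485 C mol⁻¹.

n(Mn) = 50.6 / 54.94 = 0.9210 mol.
Since Mn²⁺ + 2 e⁻ → Mn, n(e⁻) passed = 2 × 0.9210 = 1.842 mol.
Cells in series carry the same charge, so the same 1.842 mol of electrons passes through cell 2.
Li⁺ + e⁻ → Li, so n(Li) = 1.842 / 1 = 1.842 mol.
m(Li) = 1.842 × 6.94 = 12.8 g.

12.8 g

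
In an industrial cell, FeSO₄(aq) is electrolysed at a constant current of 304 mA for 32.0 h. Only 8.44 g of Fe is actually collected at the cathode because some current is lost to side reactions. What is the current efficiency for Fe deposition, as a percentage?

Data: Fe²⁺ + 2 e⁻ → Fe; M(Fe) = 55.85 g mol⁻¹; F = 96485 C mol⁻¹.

83.3 %

Q = I·t = 0.3040 × 115200 = 35020 C; n(e⁻) = 35020/96485 = 0.3630 mol.
Theoretical n(Fe) = n(e⁻)/2 = 0.1815 mol, i.e. m_theo = 0.1815 × 55.85 = 10.14 g.
Efficiency = m_actual / m_theo = 8.44 / 10.14 = 83.3 %.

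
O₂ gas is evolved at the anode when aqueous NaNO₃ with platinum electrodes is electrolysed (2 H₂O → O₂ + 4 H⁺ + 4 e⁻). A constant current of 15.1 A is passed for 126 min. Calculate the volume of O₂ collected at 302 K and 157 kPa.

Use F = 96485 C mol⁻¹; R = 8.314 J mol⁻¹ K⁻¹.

Q = I·t = 15.10 A × 7560.0 s = 114200 C.
n(e⁻) = Q/F = 114200 / 96485 = 1.183 mol.
4 electrons are transferred per O₂ molecule, so n(O₂) = 1.183 / 4 = 0.2958 mol.
V = nRT/P = (0.2958 × 8.314 × 302) / (157 × 10³ Pa) = 0.00473 m³ = 4.73 L.

4.73 L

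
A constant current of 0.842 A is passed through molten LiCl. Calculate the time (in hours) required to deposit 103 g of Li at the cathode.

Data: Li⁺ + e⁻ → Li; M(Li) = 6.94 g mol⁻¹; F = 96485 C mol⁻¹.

n(Li) = m/M = 103 / 6.94 = 14.84 mol.
Each Li atom requires 1 electron, so n(e⁻) = 1 × 14.84 = 14.84 mol.
Q = n(e⁻)·F = 14.84 × 96485 = 1432000 C.
t = Q/I = 1432000 / 0.8420 A = 1701000 s = 472 h.

472 h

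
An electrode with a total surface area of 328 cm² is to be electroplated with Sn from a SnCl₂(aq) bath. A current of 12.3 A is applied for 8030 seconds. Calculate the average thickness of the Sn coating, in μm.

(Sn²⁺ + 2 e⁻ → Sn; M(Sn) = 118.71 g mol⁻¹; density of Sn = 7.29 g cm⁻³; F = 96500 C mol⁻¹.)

Q = I·t = 12.30 × 8030.0 = 98770 C; n(e⁻) = 1.024 mol.
n(Sn) = n(e⁻)/2 = 0.5118 mol, so m = 0.5118 × 118.71 = 60.75 g.
Volume = m/ρ = 60.75 / 7.29 = 8.333 cm³.
Thickness = V/A = 8.333 / 328 = 0.0254 cm = 254 μm.

254 μm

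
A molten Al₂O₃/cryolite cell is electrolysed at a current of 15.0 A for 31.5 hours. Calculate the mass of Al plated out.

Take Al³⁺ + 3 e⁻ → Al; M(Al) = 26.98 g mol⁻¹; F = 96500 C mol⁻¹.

Q = I·t = 15.00 A × 113400 s = 1701000 C.
n(e⁻) = Q/F = 1701000 / 96500 = 17.63 mol.
Al³⁺ + 3 e⁻ → Al, so n(Al) = n(e⁻)/3 = 5.876 mol.
m = n·M = 5.876 × 26.98 = 159 g.

159 g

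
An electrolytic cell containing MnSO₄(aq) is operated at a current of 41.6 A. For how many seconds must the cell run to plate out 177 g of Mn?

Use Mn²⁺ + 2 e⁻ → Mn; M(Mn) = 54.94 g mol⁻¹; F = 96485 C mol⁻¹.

14900 s

n(Mn) = m/M = 177 / 54.94 = 3.222 mol.
Each Mn atom requires 2 electrons, so n(e⁻) = 2 × 3.222 = 6.443 mol.
Q = n(e⁻)·F = 6.443 × 96485 = 621700 C.
t = Q/I = 621700 / 41.60 A = 14940 s.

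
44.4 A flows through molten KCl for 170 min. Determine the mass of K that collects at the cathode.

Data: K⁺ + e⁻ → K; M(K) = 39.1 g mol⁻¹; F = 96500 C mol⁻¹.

183 g

Q = I·t = 44.40 A × 10200 s = 452900 C.
n(e⁻) = Q/F = 452900 / 96500 = 4.693 mol.
K⁺ + e⁻ → K, so n(K) = n(e⁻)/1 = 4.693 mol.
m = n·M = 4.693 × 39.1 = 183 g.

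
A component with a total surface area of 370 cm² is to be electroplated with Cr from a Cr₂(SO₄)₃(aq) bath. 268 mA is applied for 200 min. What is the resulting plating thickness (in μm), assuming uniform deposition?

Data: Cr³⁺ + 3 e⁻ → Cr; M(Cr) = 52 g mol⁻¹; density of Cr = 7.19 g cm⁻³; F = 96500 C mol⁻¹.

2.17 μm

Q = I·t = 0.2680 × 12000 = 3216 C; n(e⁻) = 0.03333 mol.
n(Cr) = n(e⁻)/3 = 0.01111 mol, so m = 0.01111 × 52 = 0.5777 g.
Volume = m/ρ = 0.5777 / 7.19 = 0.08034 cm³.
Thickness = V/A = 0.08034 / 370 = 2.17 × 10⁻⁴ cm = 2.17 μm.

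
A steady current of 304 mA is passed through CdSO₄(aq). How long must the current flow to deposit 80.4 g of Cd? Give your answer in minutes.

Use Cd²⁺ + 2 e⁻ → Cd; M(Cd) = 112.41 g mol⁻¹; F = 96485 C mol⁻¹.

n(Cd) = m/M = 80.4 / 112.41 = 0.7152 mol.
Each Cd atom requires 2 electrons, so n(e⁻) = 2 × 0.7152 = 1.430 mol.
Q = n(e⁻)·F = 1.430 × 96485 = 138000 C.
t = Q/I = 138000 / 0.3040 A = 454000 s = 7570 min.

7570 min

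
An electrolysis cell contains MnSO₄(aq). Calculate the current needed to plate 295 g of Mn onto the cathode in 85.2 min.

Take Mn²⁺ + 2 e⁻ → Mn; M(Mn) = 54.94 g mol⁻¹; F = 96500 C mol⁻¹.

203 A

n(Mn) = 295 / 54.94 = 5.369 mol.
n(e⁻) = 2 × 5.369 = 10.74 mol.
Q = n(e⁻)·F = 10.74 × 96500 = 1036000 C.
I = Q/t = 1036000 / 5112.0 s = 203 A.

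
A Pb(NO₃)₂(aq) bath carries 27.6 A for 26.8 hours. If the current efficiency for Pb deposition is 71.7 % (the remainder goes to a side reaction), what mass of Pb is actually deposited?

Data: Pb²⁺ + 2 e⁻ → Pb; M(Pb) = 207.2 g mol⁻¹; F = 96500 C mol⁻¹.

Q = I·t = 27.60 × 96480 = 2663000 C.
n(e⁻) = 2663000/96500 = 27.59 mol; theoretically n(Pb) = 27.59/2 = 13.80 mol, m_theo = 2859 g.
At 71.7 % efficiency, m_actual = 0.717 × 2859 = 2050 g.

2050 g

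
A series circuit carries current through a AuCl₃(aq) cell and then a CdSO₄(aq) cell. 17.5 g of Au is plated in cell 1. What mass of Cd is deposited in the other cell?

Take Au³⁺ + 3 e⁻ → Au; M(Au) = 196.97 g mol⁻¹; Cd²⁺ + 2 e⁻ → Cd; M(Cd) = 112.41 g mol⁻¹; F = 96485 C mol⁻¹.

15.0 g

n(Au) = 17.5 / 196.97 = 0.08885 mol.
Since Au³⁺ + 3 e⁻ → Au, n(e⁻) passed = 3 × 0.08885 = 0.2665 mol.
Cells in series carry the same charge, so the same 0.2665 mol of electrons passes through cell 2.
Cd²⁺ + 2 e⁻ → Cd, so n(Cd) = 0.2665 / 2 = 0.1333 mol.
m(Cd) = 0.1333 × 112.41 = 15.0 g.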